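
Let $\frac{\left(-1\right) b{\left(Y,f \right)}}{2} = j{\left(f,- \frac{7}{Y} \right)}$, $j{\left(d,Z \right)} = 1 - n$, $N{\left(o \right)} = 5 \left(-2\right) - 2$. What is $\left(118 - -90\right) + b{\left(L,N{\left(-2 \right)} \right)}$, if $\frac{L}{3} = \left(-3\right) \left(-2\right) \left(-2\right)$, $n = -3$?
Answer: $200$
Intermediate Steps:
$L = -36$ ($L = 3 \left(-3\right) \left(-2\right) \left(-2\right) = 3 \cdot 6 \left(-2\right) = 3 \left(-12\right) = -36$)
$N{\left(o \right)} = -12$ ($N{\left(o \right)} = -10 - 2 = -12$)
$j{\left(d,Z \right)} = 4$ ($j{\left(d,Z \right)} = 1 - -3 = 1 + 3 = 4$)
$b{\left(Y,f \right)} = -8$ ($b{\left(Y,f \right)} = \left(-2\right) 4 = -8$)
$\left(118 - -90\right) + b{\left(L,N{\left(-2 \right)} \right)} = \left(118 - -90\right) - 8 = \left(118 + 90\right) - 8 = 208 - 8 = 200$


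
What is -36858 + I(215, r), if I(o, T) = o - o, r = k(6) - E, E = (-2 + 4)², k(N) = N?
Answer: -36858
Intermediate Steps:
E = 4 (E = 2² = 4)
r = 2 (r = 6 - 1*4 = 6 - 4 = 2)
I(o, T) = 0
-36858 + I(215, r) = -36858 + 0 = -36858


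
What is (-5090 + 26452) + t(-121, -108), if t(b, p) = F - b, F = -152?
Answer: 21331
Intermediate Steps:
t(b, p) = -152 - b
(-5090 + 26452) + t(-121, -108) = (-5090 + 26452) + (-152 - 1*(-121)) = 21362 + (-152 + 121) = 21362 - 31 = 21331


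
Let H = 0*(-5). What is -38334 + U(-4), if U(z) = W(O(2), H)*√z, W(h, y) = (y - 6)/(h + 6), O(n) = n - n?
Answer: -38334 - 2*I ≈ -38334.0 - 2.0*I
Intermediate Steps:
O(n) = 0
H = 0
W(h, y) = (-6 + y)/(6 + h)
U(z) = -√z (U(z) = ((-6 + 0)/(6 + 0))*√z = (-6/6)*√z = ((⅙)*(-6))*√z = -√z)
-38334 + U(-4) = -38334 - √(-4) = -38334 - 2*I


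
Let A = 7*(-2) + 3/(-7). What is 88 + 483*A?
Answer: -6881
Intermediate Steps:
A = -101/7 (A = -14 + 3*(-1/7) = -14 - 3/7 = -101/7 ≈ -14.429)
88 + 483*A = 88 + 483*(-101/7) = 88 - 6969 = -6881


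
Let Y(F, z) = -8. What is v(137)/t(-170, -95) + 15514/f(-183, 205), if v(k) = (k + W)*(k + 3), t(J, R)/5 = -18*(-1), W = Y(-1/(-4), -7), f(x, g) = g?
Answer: 169952/615 ≈ 276.34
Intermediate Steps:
W = -8
t(J, R) = 90 (t(J, R) = 5*(-18*(-1)) = 5*18 = 90)
v(k) = (-8 + k)*(3 + k) (v(k) = (k - 8)*(k + 3) = (-8 + k)*(3 + k))
v(137)/t(-170, -95) + 15514/f(-183, 205) = (-24 + 137² - 5*137)/90 + 15514/205 = (-24 + 18769 - 685)*(1/90) + 15514*(1/205) = 18060*(1/90) + 15514/205 = 602/3 + 15514/205 = 169952/615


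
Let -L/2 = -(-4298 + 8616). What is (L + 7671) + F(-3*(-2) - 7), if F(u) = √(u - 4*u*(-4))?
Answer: 16307 + I*√17 ≈ 16307.0 + 4.1231*I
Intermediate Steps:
L = 8636 (L = -(-2)*(-4298 + 8616) = -(-2)*4318 = -2*(-4318) = 8636)
F(u) = √17*√u (F(u) = √(u + 16*u) = √(17*u) = √17*√u)
(L + 7671) + F(-3*(-2) - 7) = (8636 + 7671) + √17*√(-3*(-2) - 7) = 16307 + √17*√(6 - 7) = 16307 + √17*√(-1) = 16307 + √17*I = 16307 + I*√17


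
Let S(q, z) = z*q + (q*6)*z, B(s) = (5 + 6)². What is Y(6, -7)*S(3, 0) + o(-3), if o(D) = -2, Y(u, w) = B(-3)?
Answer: -2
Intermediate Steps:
B(s) = 121 (B(s) = 11² = 121)
Y(u, w) = 121
S(q, z) = 7*q*z (S(q, z) = q*z + (6*q)*z = q*z + 6*q*z = 7*q*z)
Y(6, -7)*S(3, 0) + o(-3) = 121*(7*3*0) - 2 = 121*0 - 2 = 0 - 2 = -2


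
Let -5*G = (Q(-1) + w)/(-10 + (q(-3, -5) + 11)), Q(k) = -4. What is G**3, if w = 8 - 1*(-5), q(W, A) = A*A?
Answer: -729/2197000 ≈ -0.00033182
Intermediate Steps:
q(W, A) = A**2
w = 13 (w = 8 + 5 = 13)
G = -9/130 (G = -(-4 + 13)/(5*(-10 + ((-5)**2 + 11))) = -9/(5*(-10 + (25 + 11))) = -9/(5*(-10 + 36)) = -9/(5*26) = -1/5*9/26 = -9/130 ≈ -0.069231)
G**3 = (-9/130)**3 = -729/2197000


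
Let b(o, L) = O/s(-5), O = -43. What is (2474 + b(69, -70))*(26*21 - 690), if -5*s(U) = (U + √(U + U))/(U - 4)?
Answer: -2772432/7 - 55728*I*√10/7 ≈ -3.9606e+5 - 25175.0*I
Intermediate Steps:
s(U) = -(U + √2*√U)/(5*(-4 + U)) (s(U) = -(U + √(U + U))/(5*(U - 4)) = -(U + √(2*U))/(5*(-4 + U)) = -(U + √2*√U)/(5*(-4 + U)))
b(o, L) = -43/(-⅑ + I*√10/45) (b(o, L) = -43*5*(-4 - 5)/(-1*(-5) - √2*√(-5)) = -43*(-45/(5 - √2*I*√5)) = -43*(-45/(5 - I*√10)) = -43/(-⅑ + I*√10/45))
(2474 + b(69, -70))*(26*21 - 690) = (2474 + (1935/7 + 387*I*√10/7))*(26*21 - 690) = (19253/7 + 387*I*√10/7)*(546 - 690) = (19253/7 + 387*I*√10/7)*(-144) = -2772432/7 - 55728*I*√10/7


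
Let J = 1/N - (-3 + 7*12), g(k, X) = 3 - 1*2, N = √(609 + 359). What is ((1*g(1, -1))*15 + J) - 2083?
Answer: -2149 + √2/44 ≈ -2149.0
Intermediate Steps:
N = 22*√2 (N = √968 = 22*√2 ≈ 31.113)
g(k, X) = 1 (g(k, X) = 3 - 2 = 1)
J = -81 + √2/44 (J = 1/(22*√2) - (-3 + 7*12) = √2/44 - (-3 + 84) = √2/44 - 1*81 = √2/44 - 81 = -81 + √2/44 ≈ -80.968)
((1*g(1, -1))*15 + J) - 2083 = ((1*1)*15 + (-81 + √2/44)) - 2083 = (1*15 + (-81 + √2/44)) - 2083 = (15 + (-81 + √2/44)) - 2083 = (-66 + √2/44) - 2083 = -2149 + √2/44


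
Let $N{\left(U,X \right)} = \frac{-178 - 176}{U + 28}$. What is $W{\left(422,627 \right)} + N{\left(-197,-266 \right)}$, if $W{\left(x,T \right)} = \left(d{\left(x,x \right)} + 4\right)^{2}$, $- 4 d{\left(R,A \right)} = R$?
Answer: $\frac{6965737}{676} \approx 10304.0$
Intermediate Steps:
$N{\left(U,X \right)} = - \frac{354}{28 + U}$
$d{\left(R,A \right)} = - \frac{R}{4}$
$W{\left(x,T \right)} = \left(4 - \frac{x}{4}\right)^{2}$ ($W{\left(x,T \right)} = \left(- \frac{x}{4} + 4\right)^{2} = \left(4 - \frac{x}{4}\right)^{2}$)
$W{\left(422,627 \right)} + N{\left(-197,-266 \right)} = \frac{\left(-16 + 422\right)^{2}}{16} - \frac{354}{28 - 197} = \frac{406^{2}}{16} - \frac{354}{-169} = \frac{1}{16} \cdot 164836 - - \frac{354}{169} = \frac{41209}{4} + \frac{354}{169} = \frac{6965737}{676}$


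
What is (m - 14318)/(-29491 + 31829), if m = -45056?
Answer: -4241/167 ≈ -25.395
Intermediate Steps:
(m - 14318)/(-29491 + 31829) = (-45056 - 14318)/(-29491 + 31829) = -59374/2338 = -59374*1/2338 = -4241/167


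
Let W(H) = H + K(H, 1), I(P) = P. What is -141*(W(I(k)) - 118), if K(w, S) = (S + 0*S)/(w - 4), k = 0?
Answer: 66693/4 ≈ 16673.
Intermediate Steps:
K(w, S) = S/(-4 + w) (K(w, S) = (S + 0)/(-4 + w) = S/(-4 + w))
W(H) = H + 1/(-4 + H)
-141*(W(I(k)) - 118) = -141*((1 + 0*(-4 + 0))/(-4 + 0) - 118) = -141*((1 + 0*(-4))/(-4) - 118) = -141*(-(1 + 0)/4 - 118) = -141*(-¼*1 - 118) = -141*(-¼ - 118) = -141*(-473/4) = 66693/4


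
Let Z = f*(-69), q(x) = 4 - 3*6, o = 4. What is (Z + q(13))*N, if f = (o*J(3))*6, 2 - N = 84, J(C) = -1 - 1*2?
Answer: -406228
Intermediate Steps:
J(C) = -3 (J(C) = -1 - 2 = -3)
N = -82 (N = 2 - 1*84 = 2 - 84 = -82)
f = -72 (f = (4*(-3))*6 = -12*6 = -72)
q(x) = -14 (q(x) = 4 - 18 = -14)
Z = 4968 (Z = -72*(-69) = 4968)
(Z + q(13))*N = (4968 - 14)*(-82) = 4954*(-82) = -406228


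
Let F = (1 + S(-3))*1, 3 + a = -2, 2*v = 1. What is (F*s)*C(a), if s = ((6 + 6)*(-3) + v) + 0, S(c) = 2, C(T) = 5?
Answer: -1065/2 ≈ -532.50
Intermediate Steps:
v = ½ (v = (½)*1 = ½ ≈ 0.50000)
a = -5 (a = -3 - 2 = -5)
F = 3 (F = (1 + 2)*1 = 3*1 = 3)
s = -71/2 (s = ((6 + 6)*(-3) + ½) + 0 = (12*(-3) + ½) + 0 = (-36 + ½) + 0 = -71/2 + 0 = -71/2 ≈ -35.500)
(F*s)*C(a) = (3*(-71/2))*5 = -213/2*5 = -1065/2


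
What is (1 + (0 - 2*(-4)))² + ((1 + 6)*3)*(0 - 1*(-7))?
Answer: 228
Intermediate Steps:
(1 + (0 - 2*(-4)))² + ((1 + 6)*3)*(0 - 1*(-7)) = (1 + (0 + 8))² + (7*3)*(0 + 7) = (1 + 8)² + 21*7 = 9² + 147 = 81 + 147 = 228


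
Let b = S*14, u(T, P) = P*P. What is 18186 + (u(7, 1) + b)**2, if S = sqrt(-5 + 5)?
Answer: 18187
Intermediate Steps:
S = 0 (S = sqrt(0) = 0)
u(T, P) = P**2
b = 0 (b = 0*14 = 0)
18186 + (u(7, 1) + b)**2 = 18186 + (1**2 + 0)**2 = 18186 + (1 + 0)**2 = 18186 + 1**2 = 18186 + 1 = 18187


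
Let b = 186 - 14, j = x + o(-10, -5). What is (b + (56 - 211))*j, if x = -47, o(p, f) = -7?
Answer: -918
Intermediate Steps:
j = -54 (j = -47 - 7 = -54)
b = 172
(b + (56 - 211))*j = (172 + (56 - 211))*(-54) = (172 - 155)*(-54) = 17*(-54) = -918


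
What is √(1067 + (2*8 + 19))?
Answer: √1102 ≈ 33.196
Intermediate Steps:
√(1067 + (2*8 + 19)) = √(1067 + (16 + 19)) = √(1067 + 35) = √1102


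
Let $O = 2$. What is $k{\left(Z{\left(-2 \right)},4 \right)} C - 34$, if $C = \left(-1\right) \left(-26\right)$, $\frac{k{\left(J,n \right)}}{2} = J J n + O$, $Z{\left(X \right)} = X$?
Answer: $902$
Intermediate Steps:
$k{\left(J,n \right)} = 4 + 2 n J^{2}$ ($k{\left(J,n \right)} = 2 \left(J J n + 2\right) = 2 \left(J^{2} n + 2\right) = 2 \left(n J^{2} + 2\right) = 2 \left(2 + n J^{2}\right) = 4 + 2 n J^{2}$)
$C = 26$
$k{\left(Z{\left(-2 \right)},4 \right)} C - 34 = \left(4 + 2 \cdot 4 \left(-2\right)^{2}\right) 26 - 34 = \left(4 + 2 \cdot 4 \cdot 4\right) 26 - 34 = \left(4 + 32\right) 26 - 34 = 36 \cdot 26 - 34 = 936 - 34 = 902$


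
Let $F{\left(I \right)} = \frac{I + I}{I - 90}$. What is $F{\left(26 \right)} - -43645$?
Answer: $\frac{698307}{16} \approx 43644.0$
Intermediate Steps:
$F{\left(I \right)} = \frac{2 I}{-90 + I}$
$F{\left(26 \right)} - -43645 = 2 \cdot 26 \frac{1}{-90 + 26} - -43645 = 2 \cdot 26 \frac{1}{-64} + 43645 = 2 \cdot 26 \left(- \frac{1}{64}\right) + 43645 = - \frac{13}{16} + 43645 = \frac{698307}{16}$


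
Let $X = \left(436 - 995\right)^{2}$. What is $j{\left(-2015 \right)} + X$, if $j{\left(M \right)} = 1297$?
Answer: $313778$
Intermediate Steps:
$X = 312481$ ($X = \left(-559\right)^{2} = 312481$)
$j{\left(-2015 \right)} + X = 1297 + 312481 = 313778$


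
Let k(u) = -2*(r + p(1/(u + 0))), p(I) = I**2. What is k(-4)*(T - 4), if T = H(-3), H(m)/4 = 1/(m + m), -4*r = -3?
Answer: 91/12 ≈ 7.5833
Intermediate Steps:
r = 3/4 (r = -1/4*(-3) = 3/4 ≈ 0.75000)
H(m) = 2/m (H(m) = 4/(m + m) = 4/((2*m)) = 4*(1/(2*m)) = 2/m)
k(u) = -3/2 - 2/u**2 (k(u) = -2*(3/4 + (1/(u + 0))**2) = -2*(3/4 + (1/u)**2) = -2*(3/4 + u**(-2)) = -3/2 - 2/u**2)
T = -2/3 (T = 2/(-3) = 2*(-1/3) = -2/3 ≈ -0.66667)
k(-4)*(T - 4) = (-3/2 - 2/(-4)**2)*(-2/3 - 4) = (-3/2 - 2*1/16)*(-14/3) = (-3/2 - 1/8)*(-14/3) = -13/8*(-14/3) = 91/12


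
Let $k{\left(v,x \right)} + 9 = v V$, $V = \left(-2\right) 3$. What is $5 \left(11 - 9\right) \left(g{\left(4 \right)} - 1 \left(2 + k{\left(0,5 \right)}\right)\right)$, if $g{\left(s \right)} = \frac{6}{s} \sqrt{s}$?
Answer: $100$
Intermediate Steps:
$V = -6$
$k{\left(v,x \right)} = -9 - 6 v$ ($k{\left(v,x \right)} = -9 + v \left(-6\right) = -9 - 6 v$)
$g{\left(s \right)} = \frac{6}{\sqrt{s}}$
$5 \left(11 - 9\right) \left(g{\left(4 \right)} - 1 \left(2 + k{\left(0,5 \right)}\right)\right) = 5 \left(11 - 9\right) \left(\frac{6}{2} - 1 \left(2 - 9\right)\right) = 5 \cdot 2 \left(6 \cdot \frac{1}{2} - 1 \left(2 + \left(-9 + 0\right)\right)\right) = 10 \left(3 - 1 \left(2 - 9\right)\right) = 10 \left(3 - 1 \left(-7\right)\right) = 10 \left(3 - -7\right) = 10 \left(3 + 7\right) = 10 \cdot 10 = 100$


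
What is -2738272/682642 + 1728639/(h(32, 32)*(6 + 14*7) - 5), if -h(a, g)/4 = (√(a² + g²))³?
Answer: -2035275044162949327677/507387224027178060767 - 47127843569664*√2/1486539720753127 ≈ -4.0561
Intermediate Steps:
h(a, g) = -4*(a² + g²)^(3/2)
-2738272/682642 + 1728639/(h(32, 32)*(6 + 14*7) - 5) = -2738272/682642 + 1728639/((-4*(32² + 32²)^(3/2))*(6 + 14*7) - 5) = -2738272*1/682642 + 1728639/((-4*(1024 + 1024)^(3/2))*(6 + 98) - 5) = -1369136/341321 + 1728639/(-262144*√2*104 - 5) = -1369136/341321 + 1728639/(-27262976*√2 - 5) = -1369136/341321 + 1728639/(-5 - 27262976*√2)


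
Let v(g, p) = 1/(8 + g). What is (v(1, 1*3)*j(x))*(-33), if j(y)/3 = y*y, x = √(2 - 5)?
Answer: 33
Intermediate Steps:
x = I*√3 (x = √(-3) = I*√3 ≈ 1.732*I)
j(y) = 3*y² (j(y) = 3*(y*y) = 3*y²)
(v(1, 1*3)*j(x))*(-33) = ((3*(I*√3)²)/(8 + 1))*(-33) = ((3*(-3))/9)*(-33) = ((⅑)*(-9))*(-33) = -1*(-33) = 33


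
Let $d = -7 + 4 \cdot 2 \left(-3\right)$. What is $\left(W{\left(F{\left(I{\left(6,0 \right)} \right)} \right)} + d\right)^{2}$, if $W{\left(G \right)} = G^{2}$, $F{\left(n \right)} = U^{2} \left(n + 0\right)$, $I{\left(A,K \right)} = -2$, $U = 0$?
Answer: $961$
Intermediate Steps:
$d = -31$ ($d = -7 + 8 \left(-3\right) = -7 - 24 = -31$)
$F{\left(n \right)} = 0$ ($F{\left(n \right)} = 0^{2} \left(n + 0\right) = 0 n = 0$)
$\left(W{\left(F{\left(I{\left(6,0 \right)} \right)} \right)} + d\right)^{2} = \left(0^{2} - 31\right)^{2} = \left(0 - 31\right)^{2} = \left(-31\right)^{2} = 961$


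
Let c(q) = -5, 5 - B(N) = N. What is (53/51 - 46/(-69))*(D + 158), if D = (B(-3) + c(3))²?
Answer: 4843/17 ≈ 284.88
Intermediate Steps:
B(N) = 5 - N
D = 9 (D = ((5 - 1*(-3)) - 5)² = ((5 + 3) - 5)² = (8 - 5)² = 3² = 9)
(53/51 - 46/(-69))*(D + 158) = (53/51 - 46/(-69))*(9 + 158) = (53*(1/51) - 46*(-1/69))*167 = (53/51 + ⅔)*167 = (29/17)*167 = 4843/17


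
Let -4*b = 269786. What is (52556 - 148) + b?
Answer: -30077/2 ≈ -15039.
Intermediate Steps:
b = -134893/2 (b = -¼*269786 = -134893/2 ≈ -67447.)
(52556 - 148) + b = (52556 - 148) - 134893/2 = 52408 - 134893/2 = -30077/2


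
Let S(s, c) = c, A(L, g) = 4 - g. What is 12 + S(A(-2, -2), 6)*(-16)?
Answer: -84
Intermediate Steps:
12 + S(A(-2, -2), 6)*(-16) = 12 + 6*(-16) = 12 - 96 = -84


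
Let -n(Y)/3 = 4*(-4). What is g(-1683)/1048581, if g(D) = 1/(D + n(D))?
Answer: -1/1714429935 ≈ -5.8328e-10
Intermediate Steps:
n(Y) = 48 (n(Y) = -12*(-4) = -3*(-16) = 48)
g(D) = 1/(48 + D) (g(D) = 1/(D + 48) = 1/(48 + D))
g(-1683)/1048581 = 1/((48 - 1683)*1048581) = (1/1048581)/(-1635) = -1/1635*1/1048581 = -1/1714429935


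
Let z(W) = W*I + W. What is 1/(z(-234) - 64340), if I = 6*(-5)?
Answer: -1/57554 ≈ -1.7375e-5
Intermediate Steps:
I = -30
z(W) = -29*W (z(W) = W*(-30) + W = -30*W + W = -29*W)
1/(z(-234) - 64340) = 1/(-29*(-234) - 64340) = 1/(6786 - 64340) = 1/(-57554) = -1/57554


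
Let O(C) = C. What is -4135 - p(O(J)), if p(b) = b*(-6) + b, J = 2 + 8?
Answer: -4085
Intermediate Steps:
J = 10
p(b) = -5*b (p(b) = -6*b + b = -5*b)
-4135 - p(O(J)) = -4135 - (-5)*10 = -4135 - 1*(-50) = -4135 + 50 = -4085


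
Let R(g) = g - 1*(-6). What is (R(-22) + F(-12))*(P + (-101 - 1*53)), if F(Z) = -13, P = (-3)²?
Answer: 4205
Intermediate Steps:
R(g) = 6 + g (R(g) = g + 6 = 6 + g)
P = 9
(R(-22) + F(-12))*(P + (-101 - 1*53)) = ((6 - 22) - 13)*(9 + (-101 - 1*53)) = (-16 - 13)*(9 + (-101 - 53)) = -29*(9 - 154) = -29*(-145) = 4205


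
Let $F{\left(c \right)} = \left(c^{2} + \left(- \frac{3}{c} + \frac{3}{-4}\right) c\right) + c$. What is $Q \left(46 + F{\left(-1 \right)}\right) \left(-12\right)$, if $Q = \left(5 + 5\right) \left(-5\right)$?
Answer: $26250$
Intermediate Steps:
$Q = -50$ ($Q = 10 \left(-5\right) = -50$)
$F{\left(c \right)} = c + c^{2} + c \left(- \frac{3}{4} - \frac{3}{c}\right)$ ($F{\left(c \right)} = \left(c^{2} + \left(- \frac{3}{c} + 3 \left(- \frac{1}{4}\right)\right) c\right) + c = \left(c^{2} + \left(- \frac{3}{c} - \frac{3}{4}\right) c\right) + c = \left(c^{2} + \left(- \frac{3}{4} - \frac{3}{c}\right) c\right) + c = \left(c^{2} + c \left(- \frac{3}{4} - \frac{3}{c}\right)\right) + c = c + c^{2} + c \left(- \frac{3}{4} - \frac{3}{c}\right)$)
$Q \left(46 + F{\left(-1 \right)}\right) \left(-12\right) = - 50 \left(46 + \left(-3 + \left(-1\right)^{2} + \frac{1}{4} \left(-1\right)\right)\right) \left(-12\right) = - 50 \left(46 - \frac{9}{4}\right) \left(-12\right) = \left(-50\right) \frac{175}{4} \left(-12\right) = \left(- \frac{4375}{2}\right) \left(-12\right) = 26250$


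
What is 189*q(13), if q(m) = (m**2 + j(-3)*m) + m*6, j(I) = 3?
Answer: 54054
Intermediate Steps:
q(m) = m**2 + 9*m (q(m) = (m**2 + 3*m) + m*6 = (m**2 + 3*m) + 6*m = m**2 + 9*m)
189*q(13) = 189*(13*(9 + 13)) = 189*(13*22) = 189*286 = 54054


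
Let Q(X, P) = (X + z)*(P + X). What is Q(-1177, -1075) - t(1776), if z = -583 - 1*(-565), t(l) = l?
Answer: 2689364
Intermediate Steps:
z = -18 (z = -583 + 565 = -18)
Q(X, P) = (-18 + X)*(P + X) (Q(X, P) = (X - 18)*(P + X) = (-18 + X)*(P + X))
Q(-1177, -1075) - t(1776) = ((-1177)**2 - 18*(-1075) - 18*(-1177) - 1075*(-1177)) - 1*1776 = (1385329 + 19350 + 21186 + 1265275) - 1776 = 2691140 - 1776 = 2689364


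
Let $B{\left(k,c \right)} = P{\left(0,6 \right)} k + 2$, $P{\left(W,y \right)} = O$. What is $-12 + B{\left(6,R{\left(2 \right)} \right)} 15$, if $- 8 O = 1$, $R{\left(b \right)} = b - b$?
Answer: $\frac{27}{4} \approx 6.75$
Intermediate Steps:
$R{\left(b \right)} = 0$
$O = - \frac{1}{8}$ ($O = \left(- \frac{1}{8}\right) 1 = - \frac{1}{8} \approx -0.125$)
$P{\left(W,y \right)} = - \frac{1}{8}$
$B{\left(k,c \right)} = 2 - \frac{k}{8}$ ($B{\left(k,c \right)} = - \frac{k}{8} + 2 = 2 - \frac{k}{8}$)
$-12 + B{\left(6,R{\left(2 \right)} \right)} 15 = -12 + \left(2 - \frac{3}{4}\right) 15 = -12 + \frac{5}{4} \cdot 15 = -12 + \frac{75}{4} = \frac{27}{4}$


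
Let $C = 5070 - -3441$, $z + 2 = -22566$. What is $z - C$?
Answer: $-31079$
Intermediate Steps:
$z = -22568$ ($z = -2 - 22566 = -22568$)
$C = 8511$ ($C = 5070 + 3441 = 8511$)
$z - C = -22568 - 8511 = -31079$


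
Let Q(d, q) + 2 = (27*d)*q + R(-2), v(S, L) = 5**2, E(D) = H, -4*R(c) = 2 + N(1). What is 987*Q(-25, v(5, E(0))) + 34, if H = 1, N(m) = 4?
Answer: -33318091/2 ≈ -1.6659e+7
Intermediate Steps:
R(c) = -3/2 (R(c) = -(2 + 4)/4 = -1/4*6 = -3/2)
E(D) = 1
v(S, L) = 25
Q(d, q) = -7/2 + 27*d*q (Q(d, q) = -2 + ((27*d)*q - 3/2) = -2 + (27*d*q - 3/2) = -2 + (-3/2 + 27*d*q) = -7/2 + 27*d*q)
987*Q(-25, v(5, E(0))) + 34 = 987*(-7/2 + 27*(-25)*25) + 34 = 987*(-7/2 - 16875) + 34 = 987*(-33757/2) + 34 = -33318159/2 + 34 = -33318091/2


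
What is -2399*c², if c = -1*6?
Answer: -86364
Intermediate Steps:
c = -6
-2399*c² = -2399*(-6)² = -2399*36 = -86364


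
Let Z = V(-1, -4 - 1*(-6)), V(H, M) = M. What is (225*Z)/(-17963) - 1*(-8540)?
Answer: 153403570/17963 ≈ 8540.0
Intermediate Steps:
Z = 2 (Z = -4 - 1*(-6) = -4 + 6 = 2)
(225*Z)/(-17963) - 1*(-8540) = (225*2)/(-17963) - 1*(-8540) = 450*(-1/17963) + 8540 = -450/17963 + 8540 = 153403570/17963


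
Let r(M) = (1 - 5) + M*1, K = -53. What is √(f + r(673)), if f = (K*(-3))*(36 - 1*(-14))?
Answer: 13*√51 ≈ 92.839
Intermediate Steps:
f = 7950 (f = (-53*(-3))*(36 - 1*(-14)) = 159*(36 + 14) = 159*50 = 7950)
r(M) = -4 + M
√(f + r(673)) = √(7950 + (-4 + 673)) = √(7950 + 669) = √8619 = 13*√51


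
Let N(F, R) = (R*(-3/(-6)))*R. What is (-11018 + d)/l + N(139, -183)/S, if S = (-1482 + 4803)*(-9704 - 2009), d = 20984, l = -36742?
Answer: -43142377193/158802487974 ≈ -0.27167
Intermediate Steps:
N(F, R) = R²/2 (N(F, R) = (R*(-3*(-⅙)))*R = (R*(½))*R = (R/2)*R = R²/2)
S = -38898873 (S = 3321*(-11713) = -38898873)
(-11018 + d)/l + N(139, -183)/S = (-11018 + 20984)/(-36742) + ((½)*(-183)²)/(-38898873) = 9966*(-1/36742) + ((½)*33489)*(-1/38898873) = -4983/18371 + (33489/2)*(-1/38898873) = -4983/18371 - 3721/8644194 = -43142377193/158802487974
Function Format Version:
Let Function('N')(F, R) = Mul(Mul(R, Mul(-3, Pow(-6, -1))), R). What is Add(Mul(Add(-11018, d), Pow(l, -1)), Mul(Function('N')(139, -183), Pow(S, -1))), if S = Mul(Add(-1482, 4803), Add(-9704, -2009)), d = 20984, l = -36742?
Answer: Rational(-43142377193, 158802487974) ≈ -0.27167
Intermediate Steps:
Function('N')(F, R) = Mul(Rational(1, 2), Pow(R, 2)) (Function('N')(F, R) = Mul(Mul(R, Mul(-3, Rational(-1, 6))), R) = Mul(Mul(R, Rational(1, 2)), R) = Mul(Mul(Rational(1, 2), R), R) = Mul(Rational(1, 2), Pow(R, 2)))
S = -38898873 (S = Mul(3321, -11713) = -38898873)
Add(Mul(Add(-11018, d), Pow(l, -1)), Mul(Function('N')(139, -183), Pow(S, -1))) = Add(Mul(Add(-11018, 20984), Pow(-36742, -1)), Mul(Mul(Rational(1, 2), Pow(-183, 2)), Pow(-38898873, -1))) = Add(Mul(9966, Rational(-1, 36742)), Mul(Mul(Rational(1, 2), 33489), Rational(-1, 38898873))) = Add(Rational(-4983, 18371), Mul(Rational(33489, 2), Rational(-1, 38898873))) = Add(Rational(-4983, 18371), Rational(-3721, 8644194)) = Rational(-43142377193, 158802487974)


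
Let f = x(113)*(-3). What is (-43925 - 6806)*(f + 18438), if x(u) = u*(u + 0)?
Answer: 1007974239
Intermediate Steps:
x(u) = u² (x(u) = u*u = u²)
f = -38307 (f = 113²*(-3) = 12769*(-3) = -38307)
(-43925 - 6806)*(f + 18438) = (-43925 - 6806)*(-38307 + 18438) = -50731*(-19869) = 1007974239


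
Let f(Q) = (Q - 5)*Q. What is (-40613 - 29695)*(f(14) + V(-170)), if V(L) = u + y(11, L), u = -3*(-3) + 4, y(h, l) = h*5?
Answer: -13639752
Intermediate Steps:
f(Q) = Q*(-5 + Q) (f(Q) = (-5 + Q)*Q = Q*(-5 + Q))
y(h, l) = 5*h
u = 13 (u = 9 + 4 = 13)
V(L) = 68 (V(L) = 13 + 5*11 = 13 + 55 = 68)
(-40613 - 29695)*(f(14) + V(-170)) = (-40613 - 29695)*(14*(-5 + 14) + 68) = -70308*(14*9 + 68) = -70308*(126 + 68) = -70308*194 = -13639752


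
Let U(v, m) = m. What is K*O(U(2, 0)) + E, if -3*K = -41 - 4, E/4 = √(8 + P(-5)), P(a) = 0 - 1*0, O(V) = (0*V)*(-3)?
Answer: 8*√2 ≈ 11.314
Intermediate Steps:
O(V) = 0 (O(V) = 0*(-3) = 0)
P(a) = 0 (P(a) = 0 + 0 = 0)
E = 8*√2 (E = 4*√(8 + 0) = 4*√8 = 4*(2*√2) = 8*√2 ≈ 11.314)
K = 15 (K = -(-41 - 4)/3 = -⅓*(-45) = 15)
K*O(U(2, 0)) + E = 15*0 + 8*√2 = 0 + 8*√2 = 8*√2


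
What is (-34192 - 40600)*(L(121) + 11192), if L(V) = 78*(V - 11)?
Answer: -1478787424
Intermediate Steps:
L(V) = -858 + 78*V (L(V) = 78*(-11 + V) = -858 + 78*V)
(-34192 - 40600)*(L(121) + 11192) = (-34192 - 40600)*((-858 + 78*121) + 11192) = -74792*((-858 + 9438) + 11192) = -74792*(8580 + 11192) = -74792*19772 = -1478787424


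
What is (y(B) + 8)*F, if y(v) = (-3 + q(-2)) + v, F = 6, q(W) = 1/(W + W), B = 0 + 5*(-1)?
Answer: -3/2 ≈ -1.5000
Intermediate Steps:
B = -5 (B = 0 - 5 = -5)
q(W) = 1/(2*W)
y(v) = -13/4 + v (y(v) = (-3 + (½)/(-2)) + v = (-3 + (½)*(-½)) + v = (-3 - ¼) + v = -13/4 + v)
(y(B) + 8)*F = ((-13/4 - 5) + 8)*6 = (-33/4 + 8)*6 = -¼*6 = -3/2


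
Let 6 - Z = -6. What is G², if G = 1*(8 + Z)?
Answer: 400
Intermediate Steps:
Z = 12 (Z = 6 - 1*(-6) = 6 + 6 = 12)
G = 20 (G = 1*(8 + 12) = 1*20 = 20)
G² = 20² = 400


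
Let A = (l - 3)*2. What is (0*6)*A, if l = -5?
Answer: 0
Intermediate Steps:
A = -16 (A = (-5 - 3)*2 = -8*2 = -16)
(0*6)*A = (0*6)*(-16) = 0*(-16) = 0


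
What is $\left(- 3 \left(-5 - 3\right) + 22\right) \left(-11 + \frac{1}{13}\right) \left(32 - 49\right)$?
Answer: $\frac{111044}{13} \approx 8541.8$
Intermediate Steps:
$\left(- 3 \left(-5 - 3\right) + 22\right) \left(-11 + \frac{1}{13}\right) \left(32 - 49\right) = \left(\left(-3\right) \left(-8\right) + 22\right) \left(-11 + \frac{1}{13}\right) \left(-17\right) = \left(24 + 22\right) \left(- \frac{142}{13}\right) \left(-17\right) = 46 \left(- \frac{142}{13}\right) \left(-17\right) = \left(- \frac{6532}{13}\right) \left(-17\right) = \frac{111044}{13}$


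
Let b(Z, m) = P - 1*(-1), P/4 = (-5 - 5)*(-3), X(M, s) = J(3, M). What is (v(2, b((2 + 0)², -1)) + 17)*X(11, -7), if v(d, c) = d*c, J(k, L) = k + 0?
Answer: 777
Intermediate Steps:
J(k, L) = k
X(M, s) = 3
P = 120 (P = 4*((-5 - 5)*(-3)) = 4*(-10*(-3)) = 4*30 = 120)
b(Z, m) = 121 (b(Z, m) = 120 - 1*(-1) = 120 + 1 = 121)
v(d, c) = c*d
(v(2, b((2 + 0)², -1)) + 17)*X(11, -7) = (121*2 + 17)*3 = (242 + 17)*3 = 259*3 = 777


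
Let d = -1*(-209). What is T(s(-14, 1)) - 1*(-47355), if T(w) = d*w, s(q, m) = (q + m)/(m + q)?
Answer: 47564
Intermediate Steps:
s(q, m) = 1 (s(q, m) = (m + q)/(m + q) = 1)
d = 209
T(w) = 209*w
T(s(-14, 1)) - 1*(-47355) = 209*1 - 1*(-47355) = 209 + 47355 = 47564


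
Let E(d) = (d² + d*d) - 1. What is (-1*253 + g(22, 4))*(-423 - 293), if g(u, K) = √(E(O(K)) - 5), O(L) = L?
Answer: 181148 - 716*√26 ≈ 1.7750e+5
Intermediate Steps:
E(d) = -1 + 2*d² (E(d) = (d² + d²) - 1 = 2*d² - 1 = -1 + 2*d²)
g(u, K) = √(-6 + 2*K²) (g(u, K) = √((-1 + 2*K²) - 5) = √(-6 + 2*K²))
(-1*253 + g(22, 4))*(-423 - 293) = (-1*253 + √(-6 + 2*4²))*(-423 - 293) = (-253 + √(-6 + 2*16))*(-716) = (-253 + √(-6 + 32))*(-716) = (-253 + √26)*(-716) = 181148 - 716*√26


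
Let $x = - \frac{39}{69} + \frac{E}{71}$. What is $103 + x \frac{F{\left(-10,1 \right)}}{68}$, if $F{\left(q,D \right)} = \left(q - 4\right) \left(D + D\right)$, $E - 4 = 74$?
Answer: $\frac{2853286}{27761} \approx 102.78$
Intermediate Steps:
$E = 78$ ($E = 4 + 74 = 78$)
$F{\left(q,D \right)} = 2 D \left(-4 + q\right)$ ($F{\left(q,D \right)} = \left(-4 + q\right) 2 D = 2 D \left(-4 + q\right)$)
$x = \frac{871}{1633}$ ($x = - \frac{39}{69} + \frac{78}{71} = \left(-39\right) \frac{1}{69} + 78 \cdot \frac{1}{71} = - \frac{13}{23} + \frac{78}{71} = \frac{871}{1633} \approx 0.53337$)
$103 + x \frac{F{\left(-10,1 \right)}}{68} = 103 + \frac{871 \frac{2 \cdot 1 \left(-4 - 10\right)}{68}}{1633} = 103 + \frac{871 \cdot 2 \cdot 1 \left(-14\right) \frac{1}{68}}{1633} = 103 + \frac{871 \left(\left(-28\right) \frac{1}{68}\right)}{1633} = 103 + \frac{871}{1633} \left(- \frac{7}{17}\right) = 103 - \frac{6097}{27761} = \frac{2853286}{27761}$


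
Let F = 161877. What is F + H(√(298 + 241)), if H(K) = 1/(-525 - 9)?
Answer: 86442317/534 ≈ 1.6188e+5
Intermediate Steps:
H(K) = -1/534 (H(K) = 1/(-534) = -1/534)
F + H(√(298 + 241)) = 161877 - 1/534 = 86442317/534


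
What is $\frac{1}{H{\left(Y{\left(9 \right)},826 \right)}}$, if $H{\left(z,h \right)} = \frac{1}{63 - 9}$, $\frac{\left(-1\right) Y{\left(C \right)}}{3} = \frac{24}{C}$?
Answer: $54$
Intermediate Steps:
$Y{\left(C \right)} = - \frac{72}{C}$ ($Y{\left(C \right)} = - 3 \frac{24}{C} = - \frac{72}{C}$)
$H{\left(z,h \right)} = \frac{1}{54}$
$\frac{1}{H{\left(Y{\left(9 \right)},826 \right)}} = \frac{1}{\frac{1}{54}} = 54$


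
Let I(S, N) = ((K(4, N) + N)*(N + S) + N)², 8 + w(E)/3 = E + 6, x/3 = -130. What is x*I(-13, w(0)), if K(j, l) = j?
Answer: -399360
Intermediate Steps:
x = -390 (x = 3*(-130) = -390)
w(E) = -6 + 3*E (w(E) = -24 + 3*(E + 6) = -24 + 3*(6 + E) = -24 + (18 + 3*E) = -6 + 3*E)
I(S, N) = (N + (4 + N)*(N + S))² (I(S, N) = ((4 + N)*(N + S) + N)² = (N + (4 + N)*(N + S))²)
x*I(-13, w(0)) = -390*((-6 + 3*0)² + 4*(-13) + 5*(-6 + 3*0) + (-6 + 3*0)*(-13))² = -390*((-6 + 0)² - 52 + 5*(-6 + 0) + (-6 + 0)*(-13))² = -390*((-6)² - 52 + 5*(-6) - 6*(-13))² = -390*(36 - 52 - 30 + 78)² = -390*32² = -390*1024 = -399360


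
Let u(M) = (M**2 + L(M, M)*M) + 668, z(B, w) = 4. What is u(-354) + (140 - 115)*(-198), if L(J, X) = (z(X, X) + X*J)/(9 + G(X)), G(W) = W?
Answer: 5741334/23 ≈ 2.4962e+5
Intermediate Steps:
L(J, X) = (4 + J*X)/(9 + X) (L(J, X) = (4 + X*J)/(9 + X) = (4 + J*X)/(9 + X))
u(M) = 668 + M**2 + M*(4 + M**2)/(9 + M) (u(M) = (M**2 + ((4 + M*M)/(9 + M))*M) + 668 = (M**2 + ((4 + M**2)/(9 + M))*M) + 668 = (M**2 + M*(4 + M**2)/(9 + M)) + 668 = 668 + M**2 + M*(4 + M**2)/(9 + M))
u(-354) + (140 - 115)*(-198) = (-354*(4 + (-354)**2) + (9 - 354)*(668 + (-354)**2))/(9 - 354) + (140 - 115)*(-198) = (-354*(4 + 125316) - 345*(668 + 125316))/(-345) + 25*(-198) = -(-354*125320 - 345*125984)/345 - 4950 = -(-44363280 - 43464480)/345 - 4950 = -1/345*(-87827760) - 4950 = 5855184/23 - 4950 = 5741334/23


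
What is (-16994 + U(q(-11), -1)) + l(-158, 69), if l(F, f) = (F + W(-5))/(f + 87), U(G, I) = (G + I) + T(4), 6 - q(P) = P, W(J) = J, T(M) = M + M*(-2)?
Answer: -2649355/156 ≈ -16983.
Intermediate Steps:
T(M) = -M (T(M) = M - 2*M = -M)
q(P) = 6 - P
U(G, I) = -4 + G + I (U(G, I) = (G + I) - 1*4 = (G + I) - 4 = -4 + G + I)
l(F, f) = (-5 + F)/(87 + f) (l(F, f) = (F - 5)/(f + 87) = (-5 + F)/(87 + f))
(-16994 + U(q(-11), -1)) + l(-158, 69) = (-16994 + (-4 + (6 - 1*(-11)) - 1)) + (-5 - 158)/(87 + 69) = (-16994 + (-4 + (6 + 11) - 1)) - 163/156 = (-16994 + (-4 + 17 - 1)) + (1/156)*(-163) = (-16994 + 12) - 163/156 = -16982 - 163/156 = -2649355/156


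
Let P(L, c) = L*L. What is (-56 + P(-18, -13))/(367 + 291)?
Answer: 134/329 ≈ 0.40729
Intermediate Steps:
P(L, c) = L²
(-56 + P(-18, -13))/(367 + 291) = (-56 + (-18)²)/(367 + 291) = (-56 + 324)/658 = 268*(1/658) = 134/329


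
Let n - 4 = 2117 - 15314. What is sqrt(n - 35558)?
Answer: I*sqrt(48751) ≈ 220.8*I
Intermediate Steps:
n = -13193 (n = 4 + (2117 - 15314) = 4 - 13197 = -13193)
sqrt(n - 35558) = sqrt(-13193 - 35558) = sqrt(-48751) = I*sqrt(48751)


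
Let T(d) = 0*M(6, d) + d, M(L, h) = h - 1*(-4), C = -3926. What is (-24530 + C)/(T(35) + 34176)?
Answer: -28456/34211 ≈ -0.83178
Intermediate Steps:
M(L, h) = 4 + h (M(L, h) = h + 4 = 4 + h)
T(d) = d (T(d) = 0*(4 + d) + d = 0 + d = d)
(-24530 + C)/(T(35) + 34176) = (-24530 - 3926)/(35 + 34176) = -28456/34211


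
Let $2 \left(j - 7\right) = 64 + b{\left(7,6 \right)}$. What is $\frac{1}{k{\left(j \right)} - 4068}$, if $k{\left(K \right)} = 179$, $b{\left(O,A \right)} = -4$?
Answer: $- \frac{1}{3889} \approx -0.00025714$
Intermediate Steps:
$j = 37$ ($j = 7 + \frac{64 - 4}{2} = 7 + \frac{1}{2} \cdot 60 = 7 + 30 = 37$)
$\frac{1}{k{\left(j \right)} - 4068} = \frac{1}{179 - 4068} = \frac{1}{-3889} = - \frac{1}{3889}$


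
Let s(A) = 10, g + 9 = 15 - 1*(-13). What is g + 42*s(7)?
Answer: 439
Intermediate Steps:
g = 19 (g = -9 + (15 - 1*(-13)) = -9 + (15 + 13) = -9 + 28 = 19)
g + 42*s(7) = 19 + 42*10 = 19 + 420 = 439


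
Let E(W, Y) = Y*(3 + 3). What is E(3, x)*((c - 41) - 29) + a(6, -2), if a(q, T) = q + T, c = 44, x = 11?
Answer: -1712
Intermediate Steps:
E(W, Y) = 6*Y (E(W, Y) = Y*6 = 6*Y)
a(q, T) = T + q
E(3, x)*((c - 41) - 29) + a(6, -2) = (6*11)*((44 - 41) - 29) + (-2 + 6) = 66*(3 - 29) + 4 = 66*(-26) + 4 = -1716 + 4 = -1712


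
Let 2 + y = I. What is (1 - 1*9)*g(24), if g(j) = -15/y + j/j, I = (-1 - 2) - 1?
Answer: -28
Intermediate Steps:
I = -4 (I = -3 - 1 = -4)
y = -6 (y = -2 - 4 = -6)
g(j) = 7/2 (g(j) = -15/(-6) + j/j = -15*(-⅙) + 1 = 5/2 + 1 = 7/2)
(1 - 1*9)*g(24) = (1 - 1*9)*(7/2) = (1 - 9)*(7/2) = -8*7/2 = -28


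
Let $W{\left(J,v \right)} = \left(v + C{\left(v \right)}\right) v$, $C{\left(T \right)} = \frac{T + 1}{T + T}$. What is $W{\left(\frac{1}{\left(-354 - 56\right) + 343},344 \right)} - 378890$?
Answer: $- \frac{520763}{2} \approx -2.6038 \cdot 10^{5}$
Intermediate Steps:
$C{\left(T \right)} = \frac{1 + T}{2 T}$
$W{\left(J,v \right)} = v \left(v + \frac{1 + v}{2 v}\right)$ ($W{\left(J,v \right)} = \left(v + \frac{1 + v}{2 v}\right) v = v \left(v + \frac{1 + v}{2 v}\right)$)
$W{\left(\frac{1}{\left(-354 - 56\right) + 343},344 \right)} - 378890 = \left(\frac{1}{2} + 344^{2} + \frac{1}{2} \cdot 344\right) - 378890 = \left(\frac{1}{2} + 118336 + 172\right) - 378890 = \frac{237017}{2} - 378890 = - \frac{520763}{2}$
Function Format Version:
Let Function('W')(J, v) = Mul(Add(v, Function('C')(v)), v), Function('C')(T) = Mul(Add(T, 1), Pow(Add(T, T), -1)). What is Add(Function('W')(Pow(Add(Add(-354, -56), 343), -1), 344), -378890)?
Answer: Rational(-520763, 2) ≈ -2.6038e+5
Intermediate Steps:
Function('C')(T) = Mul(Rational(1, 2), Pow(T, -1), Add(1, T)) (Function('C')(T) = Mul(Add(1, T), Pow(Mul(2, T), -1)) = Mul(Add(1, T), Mul(Rational(1, 2), Pow(T, -1))) = Mul(Rational(1, 2), Pow(T, -1), Add(1, T)))
Function('W')(J, v) = Mul(v, Add(v, Mul(Rational(1, 2), Pow(v, -1), Add(1, v)))) (Function('W')(J, v) = Mul(Add(v, Mul(Rational(1, 2), Pow(v, -1), Add(1, v))), v) = Mul(v, Add(v, Mul(Rational(1, 2), Pow(v, -1), Add(1, v)))))
Add(Function('W')(Pow(Add(Add(-354, -56), 343), -1), 344), -378890) = Add(Add(Rational(1, 2), Pow(344, 2), Mul(Rational(1, 2), 344)), -378890) = Add(Add(Rational(1, 2), 118336, 172), -378890) = Add(Rational(237017, 2), -378890) = Rational(-520763, 2)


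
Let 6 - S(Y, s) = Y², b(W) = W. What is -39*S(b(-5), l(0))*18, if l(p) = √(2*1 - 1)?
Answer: 13338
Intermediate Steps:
l(p) = 1 (l(p) = √(2 - 1) = √1 = 1)
S(Y, s) = 6 - Y²
-39*S(b(-5), l(0))*18 = -39*(6 - 1*(-5)²)*18 = -39*(6 - 1*25)*18 = -39*(6 - 25)*18 = -39*(-19)*18 = 741*18 = 13338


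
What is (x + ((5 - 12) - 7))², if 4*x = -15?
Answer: 5041/16 ≈ 315.06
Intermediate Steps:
x = -15/4 (x = (¼)*(-15) = -15/4 ≈ -3.7500)
(x + ((5 - 12) - 7))² = (-15/4 + ((5 - 12) - 7))² = (-15/4 + (-7 - 7))² = (-15/4 - 14)² = (-71/4)² = 5041/16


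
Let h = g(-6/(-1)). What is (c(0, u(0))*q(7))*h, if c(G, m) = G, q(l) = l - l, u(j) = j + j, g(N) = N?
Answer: 0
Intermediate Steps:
u(j) = 2*j
q(l) = 0
h = 6 (h = -6/(-1) = -6*(-1) = 6)
(c(0, u(0))*q(7))*h = (0*0)*6 = 0*6 = 0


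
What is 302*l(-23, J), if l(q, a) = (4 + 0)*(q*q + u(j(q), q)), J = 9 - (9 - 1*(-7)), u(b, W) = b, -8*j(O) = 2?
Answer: 638730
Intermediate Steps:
j(O) = -1/4 (j(O) = -1/8*2 = -1/4)
J = -7 (J = 9 - (9 + 7) = 9 - 1*16 = 9 - 16 = -7)
l(q, a) = -1 + 4*q**2 (l(q, a) = (4 + 0)*(q*q - 1/4) = 4*(q**2 - 1/4) = 4*(-1/4 + q**2) = -1 + 4*q**2)
302*l(-23, J) = 302*(-1 + 4*(-23)**2) = 302*(-1 + 4*529) = 302*(-1 + 2116) = 302*2115 = 638730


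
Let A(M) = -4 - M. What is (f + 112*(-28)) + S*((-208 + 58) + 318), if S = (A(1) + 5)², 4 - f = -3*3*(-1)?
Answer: -3141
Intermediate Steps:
f = -5 (f = 4 - (-3*3)*(-1) = 4 - (-9)*(-1) = 4 - 1*9 = 4 - 9 = -5)
S = 0 (S = ((-4 - 1*1) + 5)² = ((-4 - 1) + 5)² = (-5 + 5)² = 0² = 0)
(f + 112*(-28)) + S*((-208 + 58) + 318) = (-5 + 112*(-28)) + 0*((-208 + 58) + 318) = (-5 - 3136) + 0*(-150 + 318) = -3141 + 0*168 = -3141 + 0 = -3141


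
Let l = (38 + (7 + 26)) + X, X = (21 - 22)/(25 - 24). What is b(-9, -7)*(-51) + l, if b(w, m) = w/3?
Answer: 223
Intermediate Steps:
b(w, m) = w/3 (b(w, m) = w*(⅓) = w/3)
X = -1 (X = -1/1 = -1*1 = -1)
l = 70 (l = (38 + (7 + 26)) - 1 = (38 + 33) - 1 = 71 - 1 = 70)
b(-9, -7)*(-51) + l = ((⅓)*(-9))*(-51) + 70 = -3*(-51) + 70 = 153 + 70 = 223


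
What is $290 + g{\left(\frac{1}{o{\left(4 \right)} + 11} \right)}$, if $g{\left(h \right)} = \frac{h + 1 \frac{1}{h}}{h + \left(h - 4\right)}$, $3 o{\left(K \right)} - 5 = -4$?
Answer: $\frac{22387}{78} \approx 287.01$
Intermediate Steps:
$o{\left(K \right)} = \frac{1}{3}$ ($o{\left(K \right)} = \frac{5}{3} + \frac{1}{3} \left(-4\right) = \frac{5}{3} - \frac{4}{3} = \frac{1}{3}$)
$g{\left(h \right)} = \frac{h + \frac{1}{h}}{-4 + 2 h}$ ($g{\left(h \right)} = \frac{h + \frac{1}{h}}{h + \left(h - 4\right)} = \frac{h + \frac{1}{h}}{h + \left(-4 + h\right)} = \frac{h + \frac{1}{h}}{-4 + 2 h}$)
$290 + g{\left(\frac{1}{o{\left(4 \right)} + 11} \right)} = 290 + \frac{1 + \left(\frac{1}{\frac{1}{3} + 11}\right)^{2}}{2 \frac{1}{\frac{1}{3} + 11} \left(-2 + \frac{1}{\frac{1}{3} + 11}\right)} = 290 + \frac{1 + \left(\frac{1}{\frac{34}{3}}\right)^{2}}{2 \frac{1}{\frac{34}{3}} \left(-2 + \frac{1}{\frac{34}{3}}\right)} = 290 + \frac{1 + \left(\frac{3}{34}\right)^{2}}{2 \cdot \frac{3}{34} \left(-2 + \frac{3}{34}\right)} = 290 + \frac{1}{2} \cdot \frac{34}{3} \frac{1}{- \frac{65}{34}} \left(1 + \frac{9}{1156}\right) = 290 + \frac{1}{2} \cdot \frac{34}{3} \left(- \frac{34}{65}\right) \frac{1165}{1156} = 290 - \frac{233}{78} = \frac{22387}{78}$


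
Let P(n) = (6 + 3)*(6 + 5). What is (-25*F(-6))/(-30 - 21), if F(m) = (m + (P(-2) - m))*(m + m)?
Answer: -9900/17 ≈ -582.35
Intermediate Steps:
P(n) = 99 (P(n) = 9*11 = 99)
F(m) = 198*m (F(m) = (m + (99 - m))*(m + m) = 99*(2*m) = 198*m)
(-25*F(-6))/(-30 - 21) = (-4950*(-6))/(-30 - 21) = -25*(-1188)/(-51) = 29700*(-1/51) = -9900/17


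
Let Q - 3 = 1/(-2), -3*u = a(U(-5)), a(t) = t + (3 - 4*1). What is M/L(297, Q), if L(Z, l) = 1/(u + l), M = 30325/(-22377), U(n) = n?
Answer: -90975/14918 ≈ -6.0983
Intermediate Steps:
a(t) = -1 + t (a(t) = t + (3 - 4) = t - 1 = -1 + t)
M = -30325/22377 (M = 30325*(-1/22377) = -30325/22377 ≈ -1.3552)
u = 2 (u = -(-1 - 5)/3 = -⅓*(-6) = 2)
Q = 5/2 (Q = 3 + 1/(-2) = 3 - ½ = 5/2 ≈ 2.5000)
L(Z, l) = 1/(2 + l)
M/L(297, Q) = -30325/(22377*(1/(2 + 5/2))) = -30325/(22377*(1/(9/2))) = -30325/(22377*2/9) = -30325/22377*9/2 = -90975/14918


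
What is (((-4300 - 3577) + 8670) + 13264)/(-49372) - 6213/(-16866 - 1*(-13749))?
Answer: 87644189/51297508 ≈ 1.7085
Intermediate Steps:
(((-4300 - 3577) + 8670) + 13264)/(-49372) - 6213/(-16866 - 1*(-13749)) = ((-7877 + 8670) + 13264)*(-1/49372) - 6213/(-16866 + 13749) = (793 + 13264)*(-1/49372) - 6213/(-3117) = 14057*(-1/49372) - 6213*(-1/3117) = -14057/49372 + 2071/1039 = 87644189/51297508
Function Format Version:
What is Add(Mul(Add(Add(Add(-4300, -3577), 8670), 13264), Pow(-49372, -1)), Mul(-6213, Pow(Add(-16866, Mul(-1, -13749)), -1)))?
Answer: Rational(87644189, 51297508) ≈ 1.7085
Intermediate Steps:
Add(Mul(Add(Add(Add(-4300, -3577), 8670), 13264), Pow(-49372, -1)), Mul(-6213, Pow(Add(-16866, Mul(-1, -13749)), -1))) = Add(Mul(Add(Add(-7877, 8670), 13264), Rational(-1, 49372)), Mul(-6213, Pow(Add(-16866, 13749), -1))) = Add(Mul(Add(793, 13264), Rational(-1, 49372)), Mul(-6213, Pow(-3117, -1))) = Add(Mul(14057, Rational(-1, 49372)), Mul(-6213, Rational(-1, 3117))) = Add(Rational(-14057, 49372), Rational(2071, 1039)) = Rational(87644189, 51297508)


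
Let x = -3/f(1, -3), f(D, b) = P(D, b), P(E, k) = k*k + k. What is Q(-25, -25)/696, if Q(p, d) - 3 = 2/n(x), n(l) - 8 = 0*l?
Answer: 13/2784 ≈ 0.0046695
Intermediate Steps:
P(E, k) = k + k² (P(E, k) = k² + k = k + k²)
f(D, b) = b*(1 + b)
x = -½ (x = -3*(-1/(3*(1 - 3))) = -3/((-3*(-2))) = -3/6 = -3*⅙ = -½ ≈ -0.50000)
n(l) = 8 (n(l) = 8 + 0*l = 8 + 0 = 8)
Q(p, d) = 13/4 (Q(p, d) = 3 + 2/8 = 3 + 2*(⅛) = 3 + ¼ = 13/4)
Q(-25, -25)/696 = (13/4)/696 = (13/4)*(1/696) = 13/2784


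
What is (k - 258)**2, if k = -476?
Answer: 538756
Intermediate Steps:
(k - 258)**2 = (-476 - 258)**2 = (-734)**2 = 538756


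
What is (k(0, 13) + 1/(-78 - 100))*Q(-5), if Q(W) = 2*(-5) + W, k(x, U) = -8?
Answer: 21375/178 ≈ 120.08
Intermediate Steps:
Q(W) = -10 + W
(k(0, 13) + 1/(-78 - 100))*Q(-5) = (-8 + 1/(-78 - 100))*(-10 - 5) = (-8 + 1/(-178))*(-15) = (-8 - 1/178)*(-15) = -1425/178*(-15) = 21375/178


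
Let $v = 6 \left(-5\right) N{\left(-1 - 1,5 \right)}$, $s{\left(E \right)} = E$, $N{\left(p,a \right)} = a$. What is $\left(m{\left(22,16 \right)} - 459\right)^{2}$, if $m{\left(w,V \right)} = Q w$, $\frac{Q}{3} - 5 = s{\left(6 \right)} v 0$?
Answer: $16641$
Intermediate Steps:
$v = -150$ ($v = 6 \left(-5\right) 5 = \left(-30\right) 5 = -150$)
$Q = 15$ ($Q = 15 + 3 \cdot 6 \left(-150\right) 0 = 15 + 3 \left(\left(-900\right) 0\right) = 15 + 3 \cdot 0 = 15 + 0 = 15$)
$m{\left(w,V \right)} = 15 w$
$\left(m{\left(22,16 \right)} - 459\right)^{2} = \left(15 \cdot 22 - 459\right)^{2} = \left(330 - 459\right)^{2} = \left(-129\right)^{2} = 16641$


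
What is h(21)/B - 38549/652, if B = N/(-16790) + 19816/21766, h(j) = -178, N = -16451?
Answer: -34520897728517/225195292556 ≈ -153.29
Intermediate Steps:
B = 345391553/182725570 (B = -16451/(-16790) + 19816/21766 = -16451*(-1/16790) + 19816*(1/21766) = 16451/16790 + 9908/10883 = 345391553/182725570 ≈ 1.8902)
h(21)/B - 38549/652 = -178/345391553/182725570 - 38549/652 = -178*182725570/345391553 - 38549*1/652 = -32525151460/345391553 - 38549/652 = -34520897728517/225195292556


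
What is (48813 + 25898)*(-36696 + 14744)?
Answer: -1640055872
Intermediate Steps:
(48813 + 25898)*(-36696 + 14744) = 74711*(-21952) = -1640055872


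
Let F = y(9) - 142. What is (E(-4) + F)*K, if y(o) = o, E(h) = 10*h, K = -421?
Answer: 72833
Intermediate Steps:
F = -133 (F = 9 - 142 = -133)
(E(-4) + F)*K = (10*(-4) - 133)*(-421) = (-40 - 133)*(-421) = -173*(-421) = 72833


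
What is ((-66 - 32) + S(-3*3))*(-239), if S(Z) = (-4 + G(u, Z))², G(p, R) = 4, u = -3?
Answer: 23422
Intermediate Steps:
S(Z) = 0 (S(Z) = (-4 + 4)² = 0² = 0)
((-66 - 32) + S(-3*3))*(-239) = ((-66 - 32) + 0)*(-239) = (-98 + 0)*(-239) = -98*(-239) = 23422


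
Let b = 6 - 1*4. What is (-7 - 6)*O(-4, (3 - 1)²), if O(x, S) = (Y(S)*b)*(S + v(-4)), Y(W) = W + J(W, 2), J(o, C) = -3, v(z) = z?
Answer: 0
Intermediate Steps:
Y(W) = -3 + W (Y(W) = W - 3 = -3 + W)
b = 2 (b = 6 - 4 = 2)
O(x, S) = (-6 + 2*S)*(-4 + S) (O(x, S) = ((-3 + S)*2)*(S - 4) = (-6 + 2*S)*(-4 + S))
(-7 - 6)*O(-4, (3 - 1)²) = (-7 - 6)*(2*(-4 + (3 - 1)²)*(-3 + (3 - 1)²)) = -26*(-4 + 2²)*(-3 + 2²) = -26*(-4 + 4)*(-3 + 4) = -26*0 = -13*0 = 0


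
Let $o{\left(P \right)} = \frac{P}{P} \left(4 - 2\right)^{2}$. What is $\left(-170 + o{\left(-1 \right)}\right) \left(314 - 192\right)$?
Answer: $-20252$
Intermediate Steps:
$o{\left(P \right)} = 4$ ($o{\left(P \right)} = 1 \cdot 2^{2} = 1 \cdot 4 = 4$)
$\left(-170 + o{\left(-1 \right)}\right) \left(314 - 192\right) = \left(-170 + 4\right) \left(314 - 192\right) = \left(-166\right) 122 = -20252$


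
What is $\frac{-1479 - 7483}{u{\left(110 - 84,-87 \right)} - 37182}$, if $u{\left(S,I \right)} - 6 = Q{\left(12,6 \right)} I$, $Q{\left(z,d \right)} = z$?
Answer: $\frac{4481}{19110} \approx 0.23448$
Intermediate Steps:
$u{\left(S,I \right)} = 6 + 12 I$
$\frac{-1479 - 7483}{u{\left(110 - 84,-87 \right)} - 37182} = \frac{-1479 - 7483}{\left(6 + 12 \left(-87\right)\right) - 37182} = - \frac{8962}{\left(6 - 1044\right) - 37182} = - \frac{8962}{-1038 - 37182} = - \frac{8962}{-38220} = \left(-8962\right) \left(- \frac{1}{38220}\right) = \frac{4481}{19110}$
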